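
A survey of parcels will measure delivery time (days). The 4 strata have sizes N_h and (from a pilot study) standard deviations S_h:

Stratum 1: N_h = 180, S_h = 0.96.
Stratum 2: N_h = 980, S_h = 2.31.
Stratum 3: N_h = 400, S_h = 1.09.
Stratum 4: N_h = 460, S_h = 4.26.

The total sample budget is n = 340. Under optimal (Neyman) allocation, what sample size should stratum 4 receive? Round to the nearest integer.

138

Neyman allocation: n_h = n · N_h S_h / Σ N_i S_i, with n = 340.
  stratum 1: N_h·S_h = 180·0.96 = 172.80
  stratum 2: N_h·S_h = 980·2.31 = 2263.80
  stratum 3: N_h·S_h = 400·1.09 = 436.00
  stratum 4: N_h·S_h = 460·4.26 = 1959.60
Σ N_h S_h = 4832.20
n for stratum 4 = 340·1959.60/4832.20 = 137.880 → 138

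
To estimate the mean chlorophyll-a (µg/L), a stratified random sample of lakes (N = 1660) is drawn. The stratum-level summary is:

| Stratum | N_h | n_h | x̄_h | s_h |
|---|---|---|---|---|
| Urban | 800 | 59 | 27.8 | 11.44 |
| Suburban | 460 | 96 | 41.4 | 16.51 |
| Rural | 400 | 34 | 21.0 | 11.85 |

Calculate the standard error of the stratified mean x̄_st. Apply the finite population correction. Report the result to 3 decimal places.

V̂(x̄_st) = Σ W_h² (1 − n_h/N_h) s_h²/n_h, with W_h = N_h/N and N = 1660:
  stratum Urban: (800/1660)²·(1 − 59/800)·11.44²/59 = 0.477191
  stratum Suburban: (460/1660)²·(1 − 96/460)·16.51²/96 = 0.172531
  stratum Rural: (400/1660)²·(1 − 34/400)·11.85²/34 = 0.219423
V̂(x̄_st) = 0.869145
SE(x̄_st) = √0.869145 = 0.932279

SE(x̄_st) ≈ 0.932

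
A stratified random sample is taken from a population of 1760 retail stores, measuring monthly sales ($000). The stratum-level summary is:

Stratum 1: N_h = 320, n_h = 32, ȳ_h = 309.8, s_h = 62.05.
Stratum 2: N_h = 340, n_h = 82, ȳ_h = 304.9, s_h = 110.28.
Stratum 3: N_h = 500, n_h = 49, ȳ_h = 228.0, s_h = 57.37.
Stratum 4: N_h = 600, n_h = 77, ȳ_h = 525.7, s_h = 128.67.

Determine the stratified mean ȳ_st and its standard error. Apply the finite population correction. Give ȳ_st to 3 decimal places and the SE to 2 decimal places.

ȳ_st ≈ 359.217, SE ≈ 5.87

ȳ_st = Σ W_h ȳ_h = (320·309.8 + 340·304.9 + 500·228.0 + 600·525.7)/1760 = 359.21705
V̂(ȳ_st) = Σ W_h² (1 − n_h/N_h) s_h²/n_h, with W_h = N_h/N and N = 1760:
  stratum 1: (320/1760)²·(1 − 32/320)·62.05²/32 = 3.57973
  stratum 2: (340/1760)²·(1 − 82/340)·110.28²/82 = 4.20004
  stratum 3: (500/1760)²·(1 − 49/500)·57.37²/49 = 4.88984
  stratum 4: (600/1760)²·(1 − 77/600)·128.67²/77 = 21.7817
V̂(ȳ_st) = 34.4513
SE(ȳ_st) = √34.4513 = 5.86952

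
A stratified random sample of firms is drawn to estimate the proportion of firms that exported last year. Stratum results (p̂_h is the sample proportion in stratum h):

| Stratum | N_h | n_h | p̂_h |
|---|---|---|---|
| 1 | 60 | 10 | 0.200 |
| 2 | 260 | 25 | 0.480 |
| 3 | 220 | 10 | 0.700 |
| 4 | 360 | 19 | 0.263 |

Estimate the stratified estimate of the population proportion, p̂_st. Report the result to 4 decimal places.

N = 900; stratum weights W_h = N_h/N.
p̂_st = Σ W_h p̂_h = (60·0.200 + 260·0.480 + 220·0.700 + 360·0.263)/900 = 0.42831

p̂_st ≈ 0.4283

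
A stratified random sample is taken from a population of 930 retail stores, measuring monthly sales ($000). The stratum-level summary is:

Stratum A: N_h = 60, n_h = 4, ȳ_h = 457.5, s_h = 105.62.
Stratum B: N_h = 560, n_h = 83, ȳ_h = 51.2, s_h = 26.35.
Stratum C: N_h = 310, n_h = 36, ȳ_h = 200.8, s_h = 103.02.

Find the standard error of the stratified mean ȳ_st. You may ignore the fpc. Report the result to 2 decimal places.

SE(ȳ_st) ≈ 6.88

V̂(ȳ_st) = Σ W_h² s_h²/n_h, with W_h = N_h/N and N = 930:
  stratum A: (60/930)²·105.62²/4 = 11.6083
  stratum B: (560/930)²·26.35²/83 = 3.03315
  stratum C: (310/930)²·103.02²/36 = 32.7565
V̂(ȳ_st) = 47.398
SE(ȳ_st) = √47.398 = 6.88462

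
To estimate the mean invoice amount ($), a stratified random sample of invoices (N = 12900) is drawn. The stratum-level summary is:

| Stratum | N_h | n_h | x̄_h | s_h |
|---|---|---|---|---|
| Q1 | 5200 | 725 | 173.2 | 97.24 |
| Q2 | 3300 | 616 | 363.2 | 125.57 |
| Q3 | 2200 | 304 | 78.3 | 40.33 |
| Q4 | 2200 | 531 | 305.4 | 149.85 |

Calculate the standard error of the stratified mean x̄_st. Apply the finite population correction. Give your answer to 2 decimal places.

V̂(x̄_st) = Σ W_h² (1 − n_h/N_h) s_h²/n_h, with W_h = N_h/N and N = 12900:
  stratum Q1: (5200/12900)²·(1 − 725/5200)·97.24²/725 = 1.82376
  stratum Q2: (3300/12900)²·(1 − 616/3300)·125.57²/616 = 1.36241
  stratum Q3: (2200/12900)²·(1 − 304/2200)·40.33²/304 = 0.134111
  stratum Q4: (2200/12900)²·(1 − 531/2200)·149.85²/531 = 0.933079
V̂(x̄_st) = 4.25337
SE(x̄_st) = √4.25337 = 2.06237

SE(x̄_st) ≈ 2.06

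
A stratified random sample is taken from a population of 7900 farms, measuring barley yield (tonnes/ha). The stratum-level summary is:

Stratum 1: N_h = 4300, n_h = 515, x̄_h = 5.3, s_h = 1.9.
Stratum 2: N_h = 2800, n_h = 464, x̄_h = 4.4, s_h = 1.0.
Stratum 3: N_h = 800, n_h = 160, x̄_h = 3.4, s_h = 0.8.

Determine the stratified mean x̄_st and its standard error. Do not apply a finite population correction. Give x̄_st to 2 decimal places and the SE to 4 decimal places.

x̄_st ≈ 4.79, SE ≈ 0.0489

x̄_st = Σ W_h x̄_h = (4300·5.3 + 2800·4.4 + 800·3.4)/7900 = 4.78861
V̂(x̄_st) = Σ W_h² s_h²/n_h, with W_h = N_h/N and N = 7900:
  stratum 1: (4300/7900)²·1.9²/515 = 0.00207674
  stratum 2: (2800/7900)²·1.0²/464 = 0.000270735
  stratum 3: (800/7900)²·0.8²/160 = 4.10191e-05
V̂(x̄_st) = 0.0023885
SE(x̄_st) = √0.0023885 = 0.0488722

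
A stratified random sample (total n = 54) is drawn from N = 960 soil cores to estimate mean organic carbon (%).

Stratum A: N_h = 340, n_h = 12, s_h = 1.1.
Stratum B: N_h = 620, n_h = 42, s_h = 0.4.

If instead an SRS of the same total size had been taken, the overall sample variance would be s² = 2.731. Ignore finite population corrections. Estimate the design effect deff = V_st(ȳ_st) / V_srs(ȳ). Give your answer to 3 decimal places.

V̂(ȳ_st) = Σ W_h² s_h²/n_h, with W_h = N_h/N and N = 960:
  stratum A: (340/960)²·1.1²/12 = 0.0126479
  stratum B: (620/960)²·0.4²/42 = 0.00158896
V_st = 0.0142369
V_srs = s²/n = 2.731/54 = 0.0505741
deff = V_st / V_srs = 0.0142369/0.0505741 = 0.2815

deff ≈ 0.282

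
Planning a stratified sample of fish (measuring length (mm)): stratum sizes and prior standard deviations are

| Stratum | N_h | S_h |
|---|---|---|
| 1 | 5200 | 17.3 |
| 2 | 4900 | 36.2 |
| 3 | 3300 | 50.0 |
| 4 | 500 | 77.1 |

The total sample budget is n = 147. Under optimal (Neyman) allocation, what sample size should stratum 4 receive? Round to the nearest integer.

12

Neyman allocation: n_h = n · N_h S_h / Σ N_i S_i, with n = 147.
  stratum 1: N_h·S_h = 5200·17.3 = 89960.00
  stratum 2: N_h·S_h = 4900·36.2 = 177380.00
  stratum 3: N_h·S_h = 3300·50.0 = 165000.00
  stratum 4: N_h·S_h = 500·77.1 = 38550.00
Σ N_h S_h = 470890.00
n for stratum 4 = 147·38550.00/470890.00 = 12.034 → 12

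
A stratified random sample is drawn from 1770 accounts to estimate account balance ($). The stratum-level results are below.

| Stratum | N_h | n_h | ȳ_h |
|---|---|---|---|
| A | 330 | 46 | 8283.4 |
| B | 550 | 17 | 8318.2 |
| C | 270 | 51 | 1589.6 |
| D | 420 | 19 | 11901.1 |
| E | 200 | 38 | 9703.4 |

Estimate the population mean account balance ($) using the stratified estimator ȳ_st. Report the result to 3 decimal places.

ȳ_st ≈ 8292.015

N = Σ N_h = 1770. Stratum weights W_h = N_h/N.
ȳ_st = (330·8283.4 + 550·8318.2 + 270·1589.6 + 420·11901.1 + 200·9703.4) / 1770 = 8292.01469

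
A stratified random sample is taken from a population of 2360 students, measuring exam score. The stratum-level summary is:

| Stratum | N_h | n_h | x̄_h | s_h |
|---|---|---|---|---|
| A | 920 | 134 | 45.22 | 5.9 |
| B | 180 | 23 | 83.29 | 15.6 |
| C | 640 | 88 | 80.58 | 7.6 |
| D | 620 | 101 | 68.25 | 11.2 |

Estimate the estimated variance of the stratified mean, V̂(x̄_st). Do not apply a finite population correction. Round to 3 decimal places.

V̂(x̄_st) ≈ 0.235

V̂(x̄_st) = Σ W_h² s_h²/n_h, with W_h = N_h/N and N = 2360:
  stratum A: (920/2360)²·5.9²/134 = 0.0394776
  stratum B: (180/2360)²·15.6²/23 = 0.061552
  stratum C: (640/2360)²·7.6²/88 = 0.0482704
  stratum D: (620/2360)²·11.2²/101 = 0.0857184
V̂(x̄_st) = 0.235018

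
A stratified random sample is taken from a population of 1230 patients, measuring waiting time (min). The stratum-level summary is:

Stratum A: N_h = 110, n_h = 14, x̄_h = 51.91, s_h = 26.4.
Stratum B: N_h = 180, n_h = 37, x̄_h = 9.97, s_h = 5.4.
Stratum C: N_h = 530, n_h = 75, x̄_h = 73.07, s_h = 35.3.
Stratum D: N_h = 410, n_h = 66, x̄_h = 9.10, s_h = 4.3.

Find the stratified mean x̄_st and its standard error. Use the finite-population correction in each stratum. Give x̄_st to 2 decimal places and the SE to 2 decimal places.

x̄_st = Σ W_h x̄_h = (110·51.91 + 180·9.97 + 530·73.07 + 410·9.10)/1230 = 40.62016
V̂(x̄_st) = Σ W_h² (1 − n_h/N_h) s_h²/n_h, with W_h = N_h/N and N = 1230:
  stratum A: (110/1230)²·(1 − 14/110)·26.4²/14 = 0.347483
  stratum B: (180/1230)²·(1 − 37/180)·5.4²/37 = 0.0134086
  stratum C: (530/1230)²·(1 − 75/530)·35.3²/75 = 2.64829
  stratum D: (410/1230)²·(1 − 66/410)·4.3²/66 = 0.0261171
V̂(x̄_st) = 3.0353
SE(x̄_st) = √3.0353 = 1.74221

x̄_st ≈ 40.62, SE ≈ 1.74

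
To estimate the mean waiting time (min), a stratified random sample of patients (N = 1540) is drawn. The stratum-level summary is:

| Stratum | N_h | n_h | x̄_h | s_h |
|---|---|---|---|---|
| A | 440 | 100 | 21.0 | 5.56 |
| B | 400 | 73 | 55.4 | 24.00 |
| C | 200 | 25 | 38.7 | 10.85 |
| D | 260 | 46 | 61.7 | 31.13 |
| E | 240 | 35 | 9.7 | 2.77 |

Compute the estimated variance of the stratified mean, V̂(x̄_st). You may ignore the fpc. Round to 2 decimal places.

V̂(x̄_st) = Σ W_h² s_h²/n_h, with W_h = N_h/N and N = 1540:
  stratum A: (440/1540)²·5.56²/100 = 0.0252356
  stratum B: (400/1540)²·24.00²/73 = 0.532327
  stratum C: (200/1540)²·10.85²/25 = 0.0794215
  stratum D: (260/1540)²·31.13²/46 = 0.60049
  stratum E: (240/1540)²·2.77²/35 = 0.00532442
V̂(x̄_st) = 1.2428

V̂(x̄_st) ≈ 1.24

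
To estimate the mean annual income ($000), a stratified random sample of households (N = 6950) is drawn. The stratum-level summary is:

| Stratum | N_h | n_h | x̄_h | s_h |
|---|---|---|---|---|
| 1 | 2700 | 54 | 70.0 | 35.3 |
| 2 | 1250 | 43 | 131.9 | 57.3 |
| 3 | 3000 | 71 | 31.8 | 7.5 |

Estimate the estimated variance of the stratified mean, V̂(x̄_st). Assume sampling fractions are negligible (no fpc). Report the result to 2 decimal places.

V̂(x̄_st) ≈ 6.10

V̂(x̄_st) = Σ W_h² s_h²/n_h, with W_h = N_h/N and N = 6950:
  stratum 1: (2700/6950)²·35.3²/54 = 3.48268
  stratum 2: (1250/6950)²·57.3²/43 = 2.46997
  stratum 3: (3000/6950)²·7.5²/71 = 0.147617
V̂(x̄_st) = 6.10026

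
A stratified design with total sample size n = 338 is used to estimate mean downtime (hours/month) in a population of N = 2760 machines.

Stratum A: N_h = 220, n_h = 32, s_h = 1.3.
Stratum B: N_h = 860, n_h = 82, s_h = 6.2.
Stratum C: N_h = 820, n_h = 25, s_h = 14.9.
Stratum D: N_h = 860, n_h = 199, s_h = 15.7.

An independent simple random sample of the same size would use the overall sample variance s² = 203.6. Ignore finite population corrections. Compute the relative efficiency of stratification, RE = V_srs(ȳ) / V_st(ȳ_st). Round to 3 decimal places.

RE ≈ 0.634

V̂(ȳ_st) = Σ W_h² s_h²/n_h, with W_h = N_h/N and N = 2760:
  stratum A: (220/2760)²·1.3²/32 = 0.000335555
  stratum B: (860/2760)²·6.2²/82 = 0.0455143
  stratum C: (820/2760)²·14.9²/25 = 0.783866
  stratum D: (860/2760)²·15.7²/199 = 0.120261
V_st = 0.949977
V_srs = s²/n = 203.6/338 = 0.602367
Relative efficiency = V_srs / V_st = 0.602367/0.949977 = 0.6341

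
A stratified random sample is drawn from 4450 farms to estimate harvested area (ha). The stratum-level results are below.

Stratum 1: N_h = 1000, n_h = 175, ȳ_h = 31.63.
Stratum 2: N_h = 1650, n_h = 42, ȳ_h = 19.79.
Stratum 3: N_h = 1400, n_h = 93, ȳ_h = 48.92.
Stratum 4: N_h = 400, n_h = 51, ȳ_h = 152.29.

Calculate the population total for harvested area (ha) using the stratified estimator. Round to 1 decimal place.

τ̂_st ≈ 193687.5

τ̂_st = Σ N_h ȳ_h = 1000·31.63 + 1650·19.79 + 1400·48.92 + 400·152.29 = 193687.5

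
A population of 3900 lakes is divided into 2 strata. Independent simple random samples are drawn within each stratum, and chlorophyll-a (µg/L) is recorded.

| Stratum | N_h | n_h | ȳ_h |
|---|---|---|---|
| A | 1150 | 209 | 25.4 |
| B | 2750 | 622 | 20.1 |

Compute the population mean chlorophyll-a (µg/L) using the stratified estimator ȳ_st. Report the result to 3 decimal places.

N = Σ N_h = 3900. Stratum weights W_h = N_h/N.
ȳ_st = (1150·25.4 + 2750·20.1) / 3900 = 21.66282

ȳ_st ≈ 21.663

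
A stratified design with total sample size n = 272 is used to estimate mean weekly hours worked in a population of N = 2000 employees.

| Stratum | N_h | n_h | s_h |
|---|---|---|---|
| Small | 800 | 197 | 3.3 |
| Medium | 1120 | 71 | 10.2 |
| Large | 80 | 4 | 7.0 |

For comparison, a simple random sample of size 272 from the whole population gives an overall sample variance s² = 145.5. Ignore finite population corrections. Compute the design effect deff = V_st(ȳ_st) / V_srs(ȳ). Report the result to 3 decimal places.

deff ≈ 0.912

V̂(ȳ_st) = Σ W_h² s_h²/n_h, with W_h = N_h/N and N = 2000:
  stratum Small: (800/2000)²·3.3²/197 = 0.00884467
  stratum Medium: (1120/2000)²·10.2²/71 = 0.459534
  stratum Large: (80/2000)²·7.0²/4 = 0.0196
V_st = 0.487979
V_srs = s²/n = 145.5/272 = 0.534926
deff = V_st / V_srs = 0.487979/0.534926 = 0.9122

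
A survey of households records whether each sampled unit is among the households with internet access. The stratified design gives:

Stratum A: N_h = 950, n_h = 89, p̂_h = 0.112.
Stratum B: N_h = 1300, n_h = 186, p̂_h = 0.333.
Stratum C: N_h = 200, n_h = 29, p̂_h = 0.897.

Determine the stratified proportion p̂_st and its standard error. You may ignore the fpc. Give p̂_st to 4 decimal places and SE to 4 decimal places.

N = 2450; stratum weights W_h = N_h/N.
p̂_st = Σ W_h p̂_h = (950·0.112 + 1300·0.333 + 200·0.897)/2450 = 0.29335
V̂(p̂_st) = Σ W_h² p̂_h(1−p̂_h)/(n_h−1):
  stratum A: (950/2450)²·0.112·0.888/88 = 0.000169927
  stratum B: (1300/2450)²·0.333·0.667/185 = 0.000338028
  stratum C: (200/2450)²·0.897·0.103/28 = 2.19887e-05
V̂(p̂_st) = 0.000529944; SE = √V̂ = 0.0230205

p̂_st ≈ 0.2933, SE ≈ 0.0230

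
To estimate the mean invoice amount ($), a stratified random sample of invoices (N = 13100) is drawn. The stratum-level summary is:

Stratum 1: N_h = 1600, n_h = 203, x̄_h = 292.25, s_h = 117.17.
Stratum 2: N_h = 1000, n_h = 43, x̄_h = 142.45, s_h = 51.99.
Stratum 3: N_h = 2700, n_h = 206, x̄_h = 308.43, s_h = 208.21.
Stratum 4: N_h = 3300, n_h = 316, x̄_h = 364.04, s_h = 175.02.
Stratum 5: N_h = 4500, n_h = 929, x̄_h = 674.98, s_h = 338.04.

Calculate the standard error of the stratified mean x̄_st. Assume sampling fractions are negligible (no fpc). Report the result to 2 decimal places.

V̂(x̄_st) = Σ W_h² s_h²/n_h, with W_h = N_h/N and N = 13100:
  stratum 1: (1600/13100)²·117.17²/203 = 1.00887
  stratum 2: (1000/13100)²·51.99²/43 = 0.366293
  stratum 3: (2700/13100)²·208.21²/206 = 8.93966
  stratum 4: (3300/13100)²·175.02²/316 = 6.15139
  stratum 5: (4500/13100)²·338.04²/929 = 14.5145
V̂(x̄_st) = 30.9807
SE(x̄_st) = √30.9807 = 5.56603

SE(x̄_st) ≈ 5.57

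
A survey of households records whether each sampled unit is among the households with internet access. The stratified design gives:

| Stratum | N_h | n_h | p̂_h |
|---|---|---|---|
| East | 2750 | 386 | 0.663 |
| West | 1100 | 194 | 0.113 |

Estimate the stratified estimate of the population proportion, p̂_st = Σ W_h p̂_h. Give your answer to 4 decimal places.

p̂_st ≈ 0.5059

N = 3850; stratum weights W_h = N_h/N.
p̂_st = Σ W_h p̂_h = (2750·0.663 + 1100·0.113)/3850 = 0.50586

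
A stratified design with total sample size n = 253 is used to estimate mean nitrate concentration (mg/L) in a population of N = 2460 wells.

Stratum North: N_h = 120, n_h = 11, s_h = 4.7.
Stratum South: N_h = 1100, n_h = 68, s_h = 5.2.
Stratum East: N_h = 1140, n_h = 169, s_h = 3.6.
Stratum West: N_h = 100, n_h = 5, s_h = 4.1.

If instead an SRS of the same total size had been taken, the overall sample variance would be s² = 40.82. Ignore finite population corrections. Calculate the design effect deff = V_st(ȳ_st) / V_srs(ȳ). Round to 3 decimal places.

V̂(ȳ_st) = Σ W_h² s_h²/n_h, with W_h = N_h/N and N = 2460:
  stratum North: (120/2460)²·4.7²/11 = 0.00477854
  stratum South: (1100/2460)²·5.2²/68 = 0.0795084
  stratum East: (1140/2460)²·3.6²/169 = 0.0164686
  stratum West: (100/2460)²·4.1²/5 = 0.00555556
V_st = 0.106311
V_srs = s²/n = 40.82/253 = 0.161344
deff = V_st / V_srs = 0.106311/0.161344 = 0.6589

deff ≈ 0.659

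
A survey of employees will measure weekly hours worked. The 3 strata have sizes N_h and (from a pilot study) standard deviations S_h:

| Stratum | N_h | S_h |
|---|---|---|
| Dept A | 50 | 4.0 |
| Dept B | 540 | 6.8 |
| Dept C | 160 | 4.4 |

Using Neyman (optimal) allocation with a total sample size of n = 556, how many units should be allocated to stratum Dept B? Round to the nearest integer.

446

Neyman allocation: n_h = n · N_h S_h / Σ N_i S_i, with n = 556.
  stratum Dept A: N_h·S_h = 50·4.0 = 200.00
  stratum Dept B: N_h·S_h = 540·6.8 = 3672.00
  stratum Dept C: N_h·S_h = 160·4.4 = 704.00
Σ N_h S_h = 4576.00
n for stratum Dept B = 556·3672.00/4576.00 = 446.161 → 446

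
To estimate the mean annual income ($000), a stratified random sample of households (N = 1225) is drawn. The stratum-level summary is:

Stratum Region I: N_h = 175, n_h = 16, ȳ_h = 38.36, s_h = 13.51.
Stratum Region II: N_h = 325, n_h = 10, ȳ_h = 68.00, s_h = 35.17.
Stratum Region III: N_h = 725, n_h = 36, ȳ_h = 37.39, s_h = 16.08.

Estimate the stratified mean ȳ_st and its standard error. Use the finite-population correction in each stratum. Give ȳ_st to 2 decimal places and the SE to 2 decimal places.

ȳ_st ≈ 45.65, SE ≈ 3.32

ȳ_st = Σ W_h ȳ_h = (175·38.36 + 325·68.00 + 725·37.39)/1225 = 45.64959
V̂(ȳ_st) = Σ W_h² (1 − n_h/N_h) s_h²/n_h, with W_h = N_h/N and N = 1225:
  stratum Region I: (175/1225)²·(1 − 16/175)·13.51²/16 = 0.211521
  stratum Region II: (325/1225)²·(1 − 10/325)·35.17²/10 = 8.43852
  stratum Region III: (725/1225)²·(1 − 36/725)·16.08²/36 = 2.39086
V̂(ȳ_st) = 11.0409
SE(ȳ_st) = √11.0409 = 3.32279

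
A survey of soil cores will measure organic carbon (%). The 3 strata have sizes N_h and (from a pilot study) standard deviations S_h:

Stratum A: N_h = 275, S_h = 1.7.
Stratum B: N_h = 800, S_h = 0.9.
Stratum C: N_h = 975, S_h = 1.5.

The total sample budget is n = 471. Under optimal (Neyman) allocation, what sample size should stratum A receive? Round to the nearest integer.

83

Neyman allocation: n_h = n · N_h S_h / Σ N_i S_i, with n = 471.
  stratum A: N_h·S_h = 275·1.7 = 467.50
  stratum B: N_h·S_h = 800·0.9 = 720.00
  stratum C: N_h·S_h = 975·1.5 = 1462.50
Σ N_h S_h = 2650.00
n for stratum A = 471·467.50/2650.00 = 83.092 → 83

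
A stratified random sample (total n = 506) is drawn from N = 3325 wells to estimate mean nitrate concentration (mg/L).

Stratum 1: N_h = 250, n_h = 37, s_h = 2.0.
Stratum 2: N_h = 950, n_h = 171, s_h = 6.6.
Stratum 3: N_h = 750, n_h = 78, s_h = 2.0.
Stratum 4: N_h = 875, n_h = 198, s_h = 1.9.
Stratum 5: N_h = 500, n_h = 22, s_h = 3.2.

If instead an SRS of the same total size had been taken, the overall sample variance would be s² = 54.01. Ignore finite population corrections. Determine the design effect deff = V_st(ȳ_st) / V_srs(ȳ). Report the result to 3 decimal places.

deff ≈ 0.335

V̂(ȳ_st) = Σ W_h² s_h²/n_h, with W_h = N_h/N and N = 3325:
  stratum 1: (250/3325)²·2.0²/37 = 0.00061116
  stratum 2: (950/3325)²·6.6²/171 = 0.0207948
  stratum 3: (750/3325)²·2.0²/78 = 0.00260918
  stratum 4: (875/3325)²·1.9²/198 = 0.00126263
  stratum 5: (500/3325)²·3.2²/22 = 0.0105253
V_st = 0.0358031
V_srs = s²/n = 54.01/506 = 0.106739
deff = V_st / V_srs = 0.0358031/0.106739 = 0.3354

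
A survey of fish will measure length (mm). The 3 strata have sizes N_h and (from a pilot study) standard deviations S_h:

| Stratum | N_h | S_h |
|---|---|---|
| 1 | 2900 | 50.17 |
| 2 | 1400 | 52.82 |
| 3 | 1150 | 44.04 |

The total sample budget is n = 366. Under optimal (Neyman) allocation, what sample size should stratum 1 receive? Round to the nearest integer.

Neyman allocation: n_h = n · N_h S_h / Σ N_i S_i, with n = 366.
  stratum 1: N_h·S_h = 2900·50.17 = 145493.00
  stratum 2: N_h·S_h = 1400·52.82 = 73948.00
  stratum 3: N_h·S_h = 1150·44.04 = 50646.00
Σ N_h S_h = 270087.00
n for stratum 1 = 366·145493.00/270087.00 = 197.160 → 197

197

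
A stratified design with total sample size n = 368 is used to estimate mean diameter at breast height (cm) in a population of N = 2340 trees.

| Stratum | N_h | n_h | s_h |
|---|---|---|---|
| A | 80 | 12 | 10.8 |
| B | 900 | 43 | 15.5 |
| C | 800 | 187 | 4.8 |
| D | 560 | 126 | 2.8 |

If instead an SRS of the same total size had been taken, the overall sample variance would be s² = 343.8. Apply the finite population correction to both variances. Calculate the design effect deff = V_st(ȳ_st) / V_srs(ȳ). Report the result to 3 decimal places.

deff ≈ 1.029

V̂(ȳ_st) = Σ W_h² (1 − n_h/N_h) s_h²/n_h, with W_h = N_h/N and N = 2340:
  stratum A: (80/2340)²·(1 − 12/80)·10.8²/12 = 0.0096568
  stratum B: (900/2340)²·(1 − 43/900)·15.5²/43 = 0.787021
  stratum C: (800/2340)²·(1 − 187/800)·4.8²/187 = 0.0110347
  stratum D: (560/2340)²·(1 − 126/560)·2.8²/126 = 0.0027618
V_st = 0.810475
V_srs = (1 − 368/2340)·343.8/368 = 0.787316
deff = V_st / V_srs = 0.810475/0.787316 = 1.0294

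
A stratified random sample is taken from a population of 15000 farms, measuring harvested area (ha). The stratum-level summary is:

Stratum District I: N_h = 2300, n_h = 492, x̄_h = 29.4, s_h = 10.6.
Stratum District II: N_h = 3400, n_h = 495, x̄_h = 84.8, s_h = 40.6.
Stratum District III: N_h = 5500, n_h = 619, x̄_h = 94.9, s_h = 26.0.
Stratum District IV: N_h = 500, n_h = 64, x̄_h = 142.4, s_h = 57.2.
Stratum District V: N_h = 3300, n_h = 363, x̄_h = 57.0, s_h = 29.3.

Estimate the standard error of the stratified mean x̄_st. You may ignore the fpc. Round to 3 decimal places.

SE(x̄_st) ≈ 0.703

V̂(x̄_st) = Σ W_h² s_h²/n_h, with W_h = N_h/N and N = 15000:
  stratum District I: (2300/15000)²·10.6²/492 = 0.00536933
  stratum District II: (3400/15000)²·40.6²/495 = 0.171089
  stratum District III: (5500/15000)²·26.0²/619 = 0.146825
  stratum District IV: (500/15000)²·57.2²/64 = 0.0568028
  stratum District V: (3300/15000)²·29.3²/363 = 0.114465
V̂(x̄_st) = 0.494551
SE(x̄_st) = √0.494551 = 0.703243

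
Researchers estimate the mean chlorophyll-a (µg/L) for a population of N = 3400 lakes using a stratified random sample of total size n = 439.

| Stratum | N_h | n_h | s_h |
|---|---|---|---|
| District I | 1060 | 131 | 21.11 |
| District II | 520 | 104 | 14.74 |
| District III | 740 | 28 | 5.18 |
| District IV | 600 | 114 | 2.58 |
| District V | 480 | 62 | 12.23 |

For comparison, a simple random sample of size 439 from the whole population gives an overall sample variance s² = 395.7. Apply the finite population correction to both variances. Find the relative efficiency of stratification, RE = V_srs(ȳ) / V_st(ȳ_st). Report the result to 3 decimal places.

V̂(ȳ_st) = Σ W_h² (1 − n_h/N_h) s_h²/n_h, with W_h = N_h/N and N = 3400:
  stratum District I: (1060/3400)²·(1 − 131/1060)·21.11²/131 = 0.28978
  stratum District II: (520/3400)²·(1 − 104/520)·14.74²/104 = 0.0390931
  stratum District III: (740/3400)²·(1 − 28/740)·5.18²/28 = 0.0436773
  stratum District IV: (600/3400)²·(1 − 114/600)·2.58²/114 = 0.00147287
  stratum District V: (480/3400)²·(1 − 62/480)·12.23²/62 = 0.0418717
V_st = 0.415895
V_srs = (1 − 439/3400)·395.7/439 = 0.784984
Relative efficiency = V_srs / V_st = 0.784984/0.415895 = 1.8875

RE ≈ 1.887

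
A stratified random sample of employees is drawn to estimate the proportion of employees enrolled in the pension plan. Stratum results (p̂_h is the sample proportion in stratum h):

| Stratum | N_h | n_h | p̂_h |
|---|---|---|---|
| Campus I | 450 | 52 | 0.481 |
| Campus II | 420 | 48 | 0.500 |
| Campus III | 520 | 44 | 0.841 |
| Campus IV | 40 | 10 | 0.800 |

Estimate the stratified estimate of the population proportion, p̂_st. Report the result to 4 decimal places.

N = 1430; stratum weights W_h = N_h/N.
p̂_st = Σ W_h p̂_h = (450·0.481 + 420·0.500 + 520·0.841 + 40·0.800)/1430 = 0.62641

p̂_st ≈ 0.6264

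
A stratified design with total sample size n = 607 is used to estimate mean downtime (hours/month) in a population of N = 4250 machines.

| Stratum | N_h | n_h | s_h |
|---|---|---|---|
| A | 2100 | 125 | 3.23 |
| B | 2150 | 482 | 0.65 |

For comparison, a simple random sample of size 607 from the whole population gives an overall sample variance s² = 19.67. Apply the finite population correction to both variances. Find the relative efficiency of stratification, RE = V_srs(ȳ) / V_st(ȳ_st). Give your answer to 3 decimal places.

RE ≈ 1.436

V̂(ȳ_st) = Σ W_h² (1 − n_h/N_h) s_h²/n_h, with W_h = N_h/N and N = 4250:
  stratum A: (2100/4250)²·(1 − 125/2100)·3.23²/125 = 0.0191648
  stratum B: (2150/4250)²·(1 − 482/2150)·0.65²/482 = 0.000174035
V_st = 0.0193388
V_srs = (1 − 607/4250)·19.67/607 = 0.027777
Relative efficiency = V_srs / V_st = 0.027777/0.0193388 = 1.4363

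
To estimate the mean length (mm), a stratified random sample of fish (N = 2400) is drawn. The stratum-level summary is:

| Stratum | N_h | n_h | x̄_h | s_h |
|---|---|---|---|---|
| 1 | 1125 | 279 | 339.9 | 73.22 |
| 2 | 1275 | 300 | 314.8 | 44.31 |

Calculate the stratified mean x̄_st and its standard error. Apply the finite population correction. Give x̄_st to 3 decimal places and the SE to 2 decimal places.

x̄_st = Σ W_h x̄_h = (1125·339.9 + 1275·314.8)/2400 = 326.56563
V̂(x̄_st) = Σ W_h² (1 − n_h/N_h) s_h²/n_h, with W_h = N_h/N and N = 2400:
  stratum 1: (1125/2400)²·(1 − 279/1125)·73.22²/279 = 3.17509
  stratum 2: (1275/2400)²·(1 − 300/1275)·44.31²/300 = 1.41245
V̂(x̄_st) = 4.58754
SE(x̄_st) = √4.58754 = 2.14185

x̄_st ≈ 326.566, SE ≈ 2.14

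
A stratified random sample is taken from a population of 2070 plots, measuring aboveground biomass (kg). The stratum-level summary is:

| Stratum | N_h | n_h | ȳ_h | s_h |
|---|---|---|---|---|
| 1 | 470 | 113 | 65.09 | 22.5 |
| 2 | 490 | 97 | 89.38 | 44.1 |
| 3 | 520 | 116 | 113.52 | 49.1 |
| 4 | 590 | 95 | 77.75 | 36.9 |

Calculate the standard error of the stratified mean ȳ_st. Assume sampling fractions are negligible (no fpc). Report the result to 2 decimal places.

V̂(ȳ_st) = Σ W_h² s_h²/n_h, with W_h = N_h/N and N = 2070:
  stratum 1: (470/2070)²·22.5²/113 = 0.230963
  stratum 2: (490/2070)²·44.1²/97 = 1.12346
  stratum 3: (520/2070)²·49.1²/116 = 1.31151
  stratum 4: (590/2070)²·36.9²/95 = 1.16437
V̂(ȳ_st) = 3.8303
SE(ȳ_st) = √3.8303 = 1.95712

SE(ȳ_st) ≈ 1.96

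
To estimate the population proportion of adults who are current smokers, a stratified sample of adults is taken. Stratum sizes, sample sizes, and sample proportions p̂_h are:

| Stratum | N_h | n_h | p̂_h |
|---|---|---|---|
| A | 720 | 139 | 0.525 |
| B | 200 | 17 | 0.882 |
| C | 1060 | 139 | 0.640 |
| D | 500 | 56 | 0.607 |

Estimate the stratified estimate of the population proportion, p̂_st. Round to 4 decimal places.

N = 2480; stratum weights W_h = N_h/N.
p̂_st = Σ W_h p̂_h = (720·0.525 + 200·0.882 + 1060·0.640 + 500·0.607)/2480 = 0.61948

p̂_st ≈ 0.6195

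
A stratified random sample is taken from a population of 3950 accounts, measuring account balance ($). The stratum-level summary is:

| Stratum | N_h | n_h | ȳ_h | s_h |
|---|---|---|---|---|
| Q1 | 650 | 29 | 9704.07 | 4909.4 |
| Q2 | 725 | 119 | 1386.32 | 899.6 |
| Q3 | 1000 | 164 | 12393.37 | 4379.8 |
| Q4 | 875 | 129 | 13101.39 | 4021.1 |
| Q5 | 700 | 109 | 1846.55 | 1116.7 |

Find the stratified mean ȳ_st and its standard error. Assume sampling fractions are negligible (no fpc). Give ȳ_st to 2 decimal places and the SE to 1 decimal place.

ȳ_st ≈ 8218.33, SE ≈ 191.7

ȳ_st = Σ W_h ȳ_h = (650·9704.07 + 725·1386.32 + 1000·12393.37 + 875·13101.39 + 700·1846.55)/3950 = 8218.32880
V̂(ȳ_st) = Σ W_h² s_h²/n_h, with W_h = N_h/N and N = 3950:
  stratum Q1: (650/3950)²·4909.4²/29 = 22505.6
  stratum Q2: (725/3950)²·899.6²/119 = 229.105
  stratum Q3: (1000/3950)²·4379.8²/164 = 7496.71
  stratum Q4: (875/3950)²·4021.1²/129 = 6150.66
  stratum Q5: (700/3950)²·1116.7²/109 = 359.293
V̂(ȳ_st) = 36741.4
SE(ȳ_st) = √36741.4 = 191.68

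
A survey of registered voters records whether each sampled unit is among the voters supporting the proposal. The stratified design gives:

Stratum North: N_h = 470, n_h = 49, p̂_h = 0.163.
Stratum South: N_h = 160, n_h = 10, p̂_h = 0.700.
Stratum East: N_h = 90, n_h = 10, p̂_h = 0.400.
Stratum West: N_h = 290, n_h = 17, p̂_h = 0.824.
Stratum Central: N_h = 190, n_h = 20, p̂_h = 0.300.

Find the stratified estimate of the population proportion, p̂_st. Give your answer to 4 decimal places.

p̂_st ≈ 0.4338

N = 1200; stratum weights W_h = N_h/N.
p̂_st = Σ W_h p̂_h = (470·0.163 + 160·0.700 + 90·0.400 + 290·0.824 + 190·0.300)/1200 = 0.43381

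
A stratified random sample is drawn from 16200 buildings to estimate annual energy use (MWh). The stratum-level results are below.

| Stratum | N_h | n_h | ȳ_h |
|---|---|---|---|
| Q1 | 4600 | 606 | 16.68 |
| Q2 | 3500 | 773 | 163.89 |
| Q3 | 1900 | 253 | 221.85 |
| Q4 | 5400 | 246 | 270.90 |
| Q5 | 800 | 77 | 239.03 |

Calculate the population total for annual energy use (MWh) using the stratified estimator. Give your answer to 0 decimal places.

τ̂_st ≈ 2725942

τ̂_st = Σ N_h ȳ_h = 4600·16.68 + 3500·163.89 + 1900·221.85 + 5400·270.90 + 800·239.03 = 2725942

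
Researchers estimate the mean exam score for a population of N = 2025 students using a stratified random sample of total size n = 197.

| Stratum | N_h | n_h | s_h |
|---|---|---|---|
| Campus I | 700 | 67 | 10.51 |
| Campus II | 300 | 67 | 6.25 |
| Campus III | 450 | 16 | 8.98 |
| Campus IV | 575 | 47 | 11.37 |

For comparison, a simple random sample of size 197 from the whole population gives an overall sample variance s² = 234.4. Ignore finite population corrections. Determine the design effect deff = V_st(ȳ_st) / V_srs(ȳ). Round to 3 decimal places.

deff ≈ 0.572

V̂(ȳ_st) = Σ W_h² s_h²/n_h, with W_h = N_h/N and N = 2025:
  stratum Campus I: (700/2025)²·10.51²/67 = 0.197005
  stratum Campus II: (300/2025)²·6.25²/67 = 0.0127961
  stratum Campus III: (450/2025)²·8.98²/16 = 0.24889
  stratum Campus IV: (575/2025)²·11.37²/47 = 0.221773
V_st = 0.680464
V_srs = s²/n = 234.4/197 = 1.18985
deff = V_st / V_srs = 0.680464/1.18985 = 0.5719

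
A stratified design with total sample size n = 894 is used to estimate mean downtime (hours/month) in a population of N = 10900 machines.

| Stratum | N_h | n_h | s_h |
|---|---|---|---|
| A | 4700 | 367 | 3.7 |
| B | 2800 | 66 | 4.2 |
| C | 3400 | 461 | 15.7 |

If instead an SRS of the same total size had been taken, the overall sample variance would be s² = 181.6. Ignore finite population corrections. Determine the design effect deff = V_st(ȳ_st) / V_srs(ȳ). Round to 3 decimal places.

V̂(ȳ_st) = Σ W_h² s_h²/n_h, with W_h = N_h/N and N = 10900:
  stratum A: (4700/10900)²·3.7²/367 = 0.00693554
  stratum B: (2800/10900)²·4.2²/66 = 0.0176367
  stratum C: (3400/10900)²·15.7²/461 = 0.0520239
V_st = 0.0765962
V_srs = s²/n = 181.6/894 = 0.203132
deff = V_st / V_srs = 0.0765962/0.203132 = 0.3771

deff ≈ 0.377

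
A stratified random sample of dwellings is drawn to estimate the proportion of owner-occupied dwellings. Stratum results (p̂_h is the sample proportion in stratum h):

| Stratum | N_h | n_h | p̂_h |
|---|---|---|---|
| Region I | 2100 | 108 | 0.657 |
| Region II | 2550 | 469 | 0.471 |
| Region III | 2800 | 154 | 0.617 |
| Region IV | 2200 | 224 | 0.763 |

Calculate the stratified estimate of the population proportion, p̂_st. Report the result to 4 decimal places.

p̂_st ≈ 0.6204

N = 9650; stratum weights W_h = N_h/N.
p̂_st = Σ W_h p̂_h = (2100·0.657 + 2550·0.471 + 2800·0.617 + 2200·0.763)/9650 = 0.62041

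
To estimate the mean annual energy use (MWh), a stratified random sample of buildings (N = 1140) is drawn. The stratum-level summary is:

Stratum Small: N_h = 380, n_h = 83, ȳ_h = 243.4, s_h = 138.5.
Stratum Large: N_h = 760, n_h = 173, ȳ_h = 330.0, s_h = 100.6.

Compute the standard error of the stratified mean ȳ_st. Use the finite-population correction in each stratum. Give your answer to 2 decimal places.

V̂(ȳ_st) = Σ W_h² (1 − n_h/N_h) s_h²/n_h, with W_h = N_h/N and N = 1140:
  stratum Small: (380/1140)²·(1 − 83/380)·138.5²/83 = 20.0702
  stratum Large: (760/1140)²·(1 − 173/760)·100.6²/173 = 20.0813
V̂(ȳ_st) = 40.1515
SE(ȳ_st) = √40.1515 = 6.33652

SE(ȳ_st) ≈ 6.34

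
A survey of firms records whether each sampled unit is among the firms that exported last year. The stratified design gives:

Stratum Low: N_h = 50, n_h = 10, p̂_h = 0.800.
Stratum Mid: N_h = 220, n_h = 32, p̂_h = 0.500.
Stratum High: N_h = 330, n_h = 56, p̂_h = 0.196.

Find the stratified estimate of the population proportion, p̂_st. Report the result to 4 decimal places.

p̂_st ≈ 0.3578

N = 600; stratum weights W_h = N_h/N.
p̂_st = Σ W_h p̂_h = (50·0.800 + 220·0.500 + 330·0.196)/600 = 0.35780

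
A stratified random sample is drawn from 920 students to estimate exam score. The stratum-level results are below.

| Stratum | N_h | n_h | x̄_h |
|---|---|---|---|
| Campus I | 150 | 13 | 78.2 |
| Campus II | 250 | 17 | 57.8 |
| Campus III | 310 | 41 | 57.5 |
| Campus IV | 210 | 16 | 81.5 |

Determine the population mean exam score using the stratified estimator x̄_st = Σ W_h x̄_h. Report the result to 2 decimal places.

N = Σ N_h = 920. Stratum weights W_h = N_h/N.
x̄_st = (150·78.2 + 250·57.8 + 310·57.5 + 210·81.5) / 920 = 66.4348

x̄_st ≈ 66.43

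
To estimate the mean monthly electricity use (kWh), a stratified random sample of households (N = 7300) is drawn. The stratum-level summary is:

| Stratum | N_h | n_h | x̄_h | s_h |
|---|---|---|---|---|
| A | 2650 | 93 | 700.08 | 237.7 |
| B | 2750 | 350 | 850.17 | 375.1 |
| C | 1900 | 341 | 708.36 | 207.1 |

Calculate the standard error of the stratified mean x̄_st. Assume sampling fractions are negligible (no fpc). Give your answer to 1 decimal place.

V̂(x̄_st) = Σ W_h² s_h²/n_h, with W_h = N_h/N and N = 7300:
  stratum A: (2650/7300)²·237.7²/93 = 80.0611
  stratum B: (2750/7300)²·375.1²/350 = 57.0487
  stratum C: (1900/7300)²·207.1²/341 = 8.52054
V̂(x̄_st) = 145.63
SE(x̄_st) = √145.63 = 12.0677

SE(x̄_st) ≈ 12.1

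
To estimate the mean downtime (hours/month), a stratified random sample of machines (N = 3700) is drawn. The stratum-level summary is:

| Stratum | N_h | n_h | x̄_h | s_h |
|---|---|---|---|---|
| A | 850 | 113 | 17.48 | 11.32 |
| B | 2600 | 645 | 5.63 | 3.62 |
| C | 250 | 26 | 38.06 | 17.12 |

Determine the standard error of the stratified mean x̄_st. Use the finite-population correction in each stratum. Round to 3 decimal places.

V̂(x̄_st) = Σ W_h² (1 − n_h/N_h) s_h²/n_h, with W_h = N_h/N and N = 3700:
  stratum A: (850/3700)²·(1 − 113/850)·11.32²/113 = 0.0518916
  stratum B: (2600/3700)²·(1 − 645/2600)·3.62²/645 = 0.00754352
  stratum C: (250/3700)²·(1 − 26/250)·17.12²/26 = 0.0461125
V̂(x̄_st) = 0.105548
SE(x̄_st) = √0.105548 = 0.324881

SE(x̄_st) ≈ 0.325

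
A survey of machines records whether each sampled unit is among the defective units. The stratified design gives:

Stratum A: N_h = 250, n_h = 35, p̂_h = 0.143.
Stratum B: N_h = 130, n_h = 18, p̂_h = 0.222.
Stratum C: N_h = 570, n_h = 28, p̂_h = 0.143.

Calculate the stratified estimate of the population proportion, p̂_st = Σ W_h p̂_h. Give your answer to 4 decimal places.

p̂_st ≈ 0.1538

N = 950; stratum weights W_h = N_h/N.
p̂_st = Σ W_h p̂_h = (250·0.143 + 130·0.222 + 570·0.143)/950 = 0.15381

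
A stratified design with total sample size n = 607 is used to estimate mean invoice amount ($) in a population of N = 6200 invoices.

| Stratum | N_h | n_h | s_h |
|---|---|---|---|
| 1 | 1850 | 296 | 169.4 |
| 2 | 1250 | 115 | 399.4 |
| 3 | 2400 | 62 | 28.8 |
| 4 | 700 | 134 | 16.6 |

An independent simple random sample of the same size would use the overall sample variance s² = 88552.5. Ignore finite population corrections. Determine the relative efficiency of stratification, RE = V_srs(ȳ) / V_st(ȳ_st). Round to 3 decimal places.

RE ≈ 2.176

V̂(ȳ_st) = Σ W_h² s_h²/n_h, with W_h = N_h/N and N = 6200:
  stratum 1: (1850/6200)²·169.4²/296 = 8.63168
  stratum 2: (1250/6200)²·399.4²/115 = 56.3839
  stratum 3: (2400/6200)²·28.8²/62 = 2.00462
  stratum 4: (700/6200)²·16.6²/134 = 0.0262134
V_st = 67.0464
V_srs = s²/n = 88552.5/607 = 145.886
Relative efficiency = V_srs / V_st = 145.886/67.0464 = 2.1759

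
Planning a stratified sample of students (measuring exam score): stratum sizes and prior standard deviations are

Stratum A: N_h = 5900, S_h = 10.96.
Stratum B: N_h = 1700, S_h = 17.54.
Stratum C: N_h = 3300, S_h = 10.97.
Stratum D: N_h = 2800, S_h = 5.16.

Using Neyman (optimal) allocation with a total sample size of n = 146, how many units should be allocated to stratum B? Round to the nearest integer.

Neyman allocation: n_h = n · N_h S_h / Σ N_i S_i, with n = 146.
  stratum A: N_h·S_h = 5900·10.96 = 64664.00
  stratum B: N_h·S_h = 1700·17.54 = 29818.00
  stratum C: N_h·S_h = 3300·10.97 = 36201.00
  stratum D: N_h·S_h = 2800·5.16 = 14448.00
Σ N_h S_h = 145131.00
n for stratum B = 146·29818.00/145131.00 = 29.997 → 30

30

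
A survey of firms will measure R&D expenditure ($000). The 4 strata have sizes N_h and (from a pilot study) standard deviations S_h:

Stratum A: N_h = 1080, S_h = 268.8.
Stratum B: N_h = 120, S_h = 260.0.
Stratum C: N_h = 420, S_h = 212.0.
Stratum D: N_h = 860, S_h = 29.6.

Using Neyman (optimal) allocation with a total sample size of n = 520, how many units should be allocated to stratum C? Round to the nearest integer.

Neyman allocation: n_h = n · N_h S_h / Σ N_i S_i, with n = 520.
  stratum A: N_h·S_h = 1080·268.8 = 290304.00
  stratum B: N_h·S_h = 120·260.0 = 31200.00
  stratum C: N_h·S_h = 420·212.0 = 89040.00
  stratum D: N_h·S_h = 860·29.6 = 25456.00
Σ N_h S_h = 436000.00
n for stratum C = 520·89040.00/436000.00 = 106.194 → 106

106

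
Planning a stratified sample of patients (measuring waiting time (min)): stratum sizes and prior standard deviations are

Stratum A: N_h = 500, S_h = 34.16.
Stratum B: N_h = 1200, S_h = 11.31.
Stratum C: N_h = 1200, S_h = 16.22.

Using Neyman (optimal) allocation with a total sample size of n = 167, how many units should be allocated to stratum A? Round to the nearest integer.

57

Neyman allocation: n_h = n · N_h S_h / Σ N_i S_i, with n = 167.
  stratum A: N_h·S_h = 500·34.16 = 17080.00
  stratum B: N_h·S_h = 1200·11.31 = 13572.00
  stratum C: N_h·S_h = 1200·16.22 = 19464.00
Σ N_h S_h = 50116.00
n for stratum A = 167·17080.00/50116.00 = 56.915 → 57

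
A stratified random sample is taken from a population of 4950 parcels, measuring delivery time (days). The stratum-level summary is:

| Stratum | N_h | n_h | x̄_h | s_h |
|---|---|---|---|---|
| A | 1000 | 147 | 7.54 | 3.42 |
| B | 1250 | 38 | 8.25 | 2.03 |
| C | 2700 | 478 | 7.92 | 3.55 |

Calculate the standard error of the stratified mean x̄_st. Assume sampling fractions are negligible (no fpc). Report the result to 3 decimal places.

V̂(x̄_st) = Σ W_h² s_h²/n_h, with W_h = N_h/N and N = 4950:
  stratum A: (1000/4950)²·3.42²/147 = 0.00324732
  stratum B: (1250/4950)²·2.03²/38 = 0.00691541
  stratum C: (2700/4950)²·3.55²/478 = 0.00784415
V̂(x̄_st) = 0.0180069
SE(x̄_st) = √0.0180069 = 0.13419

SE(x̄_st) ≈ 0.134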